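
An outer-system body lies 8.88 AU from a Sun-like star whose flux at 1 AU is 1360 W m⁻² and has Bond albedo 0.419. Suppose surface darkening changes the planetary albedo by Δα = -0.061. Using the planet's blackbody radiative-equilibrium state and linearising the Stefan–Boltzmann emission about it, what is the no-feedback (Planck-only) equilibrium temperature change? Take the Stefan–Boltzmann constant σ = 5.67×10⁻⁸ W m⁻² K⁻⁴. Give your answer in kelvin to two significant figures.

Irradiance scales as 1/d², so S = 1360 W m⁻² × (1/8.88)² = 17.25 W m⁻².
Unperturbed T_e = [17.25·(1−0.419)/(4σ)]^¼ = 81.53 K.
ΔF = −(S/4)Δα = −(17.25/4)×(-0.061) = 0.2630 W m⁻².
Linearising σT⁴ gives d(σT⁴)/dT = 4σT_e³ = 0.1229 W m⁻² per K.
Hence the no-feedback warming is ΔF/(4σT_e³) = 2.14 K.

2.1 K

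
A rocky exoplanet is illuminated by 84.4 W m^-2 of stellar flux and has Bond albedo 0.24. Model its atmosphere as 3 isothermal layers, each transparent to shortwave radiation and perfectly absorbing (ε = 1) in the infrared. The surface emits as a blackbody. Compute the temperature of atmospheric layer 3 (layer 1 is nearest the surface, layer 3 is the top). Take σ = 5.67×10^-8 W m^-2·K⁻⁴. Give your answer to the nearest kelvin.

Top-of-atmosphere balance: σT_e⁴ = S(1−α)/4 = 16.04 W m^-2 → T_e = 129.7 K.
In the N-layer model, layer k (counted from the surface) has T_k = (N+1−k)^(1/4)·T_e.
With k = 3: T_3 = (3+1−3)^¼·129.7 K = 129.7 K.

130 K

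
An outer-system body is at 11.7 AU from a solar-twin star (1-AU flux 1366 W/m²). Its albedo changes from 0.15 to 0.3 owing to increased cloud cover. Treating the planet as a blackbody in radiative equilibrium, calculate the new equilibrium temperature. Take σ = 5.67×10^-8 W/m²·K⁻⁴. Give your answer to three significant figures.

By the inverse-square law, S = 1366/11.7² = 9.979 W/m².
New equilibrium: T₂ = [(1−0.3)·9.979/(4σ)]^(1/4) = 74.50 K.

74.5 K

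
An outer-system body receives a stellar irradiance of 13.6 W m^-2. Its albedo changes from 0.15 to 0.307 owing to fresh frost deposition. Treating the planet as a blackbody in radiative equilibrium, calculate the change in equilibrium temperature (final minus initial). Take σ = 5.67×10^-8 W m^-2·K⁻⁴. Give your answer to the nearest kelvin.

Before: T₁ = [13.60·0.85/(4σ)]^(1/4) = 84.49 K.
With α = 0.307, T₂ = 80.29 K.
ΔT = T₂ − T₁ = -4.205 K.

-4 K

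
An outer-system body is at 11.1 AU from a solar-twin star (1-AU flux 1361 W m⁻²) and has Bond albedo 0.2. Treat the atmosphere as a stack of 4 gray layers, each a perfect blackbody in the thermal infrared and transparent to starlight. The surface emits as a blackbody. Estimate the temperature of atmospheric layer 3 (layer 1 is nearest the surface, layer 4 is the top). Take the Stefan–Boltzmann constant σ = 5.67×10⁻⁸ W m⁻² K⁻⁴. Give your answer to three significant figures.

94.0 kelvin

By the inverse-square law, S = 1361/11.1² = 11.05 W m⁻².
The effective emission temperature is T_e = [S(1−α)/(4σ)]^¼ = 79.01 K.
The net upward flux σT_e⁴ is constant between every pair of levels, so T_k⁴ = (N+1−k)T_e⁴.
T_3 = (2)^(1/4)·79.01 = 93.96 K.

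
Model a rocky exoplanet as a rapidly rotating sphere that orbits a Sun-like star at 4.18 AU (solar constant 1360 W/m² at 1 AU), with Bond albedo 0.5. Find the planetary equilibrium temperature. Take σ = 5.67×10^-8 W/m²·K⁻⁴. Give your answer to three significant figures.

By the inverse-square law, S = 1360/4.18² = 77.84 W/m².
Averaging over the sphere, the absorbed flux is S(1−α)/4 = 9.730 W/m².
Set σT⁴ = 9.730 → T = (9.730/σ)^(1/4) = 114.5 K.

114 K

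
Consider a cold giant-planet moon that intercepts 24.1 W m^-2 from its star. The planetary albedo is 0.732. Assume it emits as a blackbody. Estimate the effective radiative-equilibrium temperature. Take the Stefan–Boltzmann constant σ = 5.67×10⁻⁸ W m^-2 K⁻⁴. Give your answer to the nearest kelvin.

Averaging over the sphere, the absorbed flux is S(1−α)/4 = 1.615 W m^-2.
Balancing against σT⁴: T = (1.615/5.67×10⁻⁸)^(1/4) = 73.05 K.

73 K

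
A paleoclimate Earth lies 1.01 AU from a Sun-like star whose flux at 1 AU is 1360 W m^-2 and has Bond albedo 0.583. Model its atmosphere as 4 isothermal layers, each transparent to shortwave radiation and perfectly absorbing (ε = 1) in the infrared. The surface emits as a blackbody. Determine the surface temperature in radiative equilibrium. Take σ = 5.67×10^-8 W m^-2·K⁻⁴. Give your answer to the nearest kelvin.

By the inverse-square law, S = 1360/1.01² = 1333 W m^-2.
OLR = S(1−α)/4 = 139.0 W m^-2; the top layer radiates at T_e = 222.5 K.
For an N-layer opaque stack, T_s⁴ = (N+1)T_e⁴, hence T_s = (5)^(1/4)×222.5 K = 332.7 K.

333 kelvin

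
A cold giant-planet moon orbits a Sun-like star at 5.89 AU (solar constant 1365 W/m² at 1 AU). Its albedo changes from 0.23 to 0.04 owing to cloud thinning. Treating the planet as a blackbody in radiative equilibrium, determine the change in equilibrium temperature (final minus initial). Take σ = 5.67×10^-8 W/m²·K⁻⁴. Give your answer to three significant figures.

6.09 K

By the inverse-square law, S = 1365/5.89² = 39.35 W/m².
Before: T₁ = [39.35·0.77/(4σ)]^(1/4) = 107.5 K.
Final:   T₂ = [S(1−0.04)/(4σ)]^(1/4) = 113.6 K.
Change: 113.6 − 107.5 = 6.094 K.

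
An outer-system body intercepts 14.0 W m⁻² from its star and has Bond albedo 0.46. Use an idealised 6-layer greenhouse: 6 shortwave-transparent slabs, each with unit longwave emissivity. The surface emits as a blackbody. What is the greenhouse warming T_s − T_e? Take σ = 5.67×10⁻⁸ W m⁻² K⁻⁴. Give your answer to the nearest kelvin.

48 K

OLR = S(1−α)/4 = 1.890 W m⁻²; the top layer radiates at T_e = 75.98 K.
T_s = (N+1)^(1/4)·T_e = 123.6 K.
So the greenhouse effect raises the surface by 123.6 − 75.98 = 47.61 K.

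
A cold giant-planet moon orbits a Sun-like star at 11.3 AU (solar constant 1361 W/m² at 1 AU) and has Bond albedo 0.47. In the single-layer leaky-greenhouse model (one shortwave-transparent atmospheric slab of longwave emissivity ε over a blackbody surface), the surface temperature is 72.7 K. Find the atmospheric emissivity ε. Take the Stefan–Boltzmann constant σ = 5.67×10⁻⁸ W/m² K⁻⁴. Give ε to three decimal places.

Irradiance scales as 1/d², so S = 1361 W/m² × (1/11.3)² = 10.66 W/m².
First, T_e = [10.66·(1−0.47)/(4σ)]^(1/4) = 70.65 K.
Since (2−ε)/2 = (T_e/T_s)⁴ = 0.8917, ε = 0.2167.

0.217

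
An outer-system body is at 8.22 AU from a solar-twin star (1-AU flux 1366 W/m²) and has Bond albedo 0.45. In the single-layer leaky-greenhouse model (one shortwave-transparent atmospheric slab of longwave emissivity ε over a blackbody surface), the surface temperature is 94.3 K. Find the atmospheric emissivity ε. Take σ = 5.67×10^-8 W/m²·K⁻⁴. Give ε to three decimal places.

Irradiance scales as 1/d², so S = 1366 W/m² × (1/8.22)² = 20.22 W/m².
TOA balance gives T_e = 83.68 K.
Inverting T_s⁴ = 2T_e⁴/(2−ε): (T_e/T_s)⁴ = 0.6200, so ε = 2(1 − 0.6200) = 0.7600.

0.760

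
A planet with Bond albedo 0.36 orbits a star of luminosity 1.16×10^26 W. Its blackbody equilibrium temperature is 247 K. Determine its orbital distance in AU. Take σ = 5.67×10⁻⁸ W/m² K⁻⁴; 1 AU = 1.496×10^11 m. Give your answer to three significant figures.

0.559 AU

The flux needed for this T is 4σT⁴/(1−0.36) = 1319 W/m².
From L = 4πd²S, d = √(1.16×10^26/(4π·1319)) = 8.366×10^10 m = 0.5592 AU.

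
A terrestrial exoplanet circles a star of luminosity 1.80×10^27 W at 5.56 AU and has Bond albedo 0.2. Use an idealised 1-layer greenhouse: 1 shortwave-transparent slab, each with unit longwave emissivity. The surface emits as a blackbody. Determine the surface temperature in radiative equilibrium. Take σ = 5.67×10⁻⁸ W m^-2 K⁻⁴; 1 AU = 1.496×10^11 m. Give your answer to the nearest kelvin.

Orbital distance: d = 5.56 AU = 8.318×10^11 m.
S = L/(4πd²) = 207.0 W m^-2.
OLR = S(1−α)/4 = 41.41 W m^-2; the top layer radiates at T_e = 164.4 K.
For an N-layer opaque stack, T_s⁴ = (N+1)T_e⁴, hence T_s = (2)^(1/4)×164.4 K = 195.5 K.

195 K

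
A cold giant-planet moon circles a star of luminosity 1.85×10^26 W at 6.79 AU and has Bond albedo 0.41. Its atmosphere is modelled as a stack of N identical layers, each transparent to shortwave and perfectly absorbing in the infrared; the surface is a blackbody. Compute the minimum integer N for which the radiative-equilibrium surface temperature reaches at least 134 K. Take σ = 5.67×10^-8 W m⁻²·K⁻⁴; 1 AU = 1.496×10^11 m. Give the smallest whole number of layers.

d = 6.79 × 1.496×10^11 m = 1.016×10^12 m.
S = L/(4πd²) = 14.27 W m⁻².
Top-of-atmosphere balance: σT_e⁴ = S(1−α)/4 = 2.105 W m⁻² → T_e = 78.05 K.
T_s = (N+1)^(1/4)·T_e ≥ 134 K requires N+1 ≥ (T_s/T_e)⁴ = (134/78.05)⁴ = 8.687.
So N ≥ 7.687; the smallest integer is N = 8.

8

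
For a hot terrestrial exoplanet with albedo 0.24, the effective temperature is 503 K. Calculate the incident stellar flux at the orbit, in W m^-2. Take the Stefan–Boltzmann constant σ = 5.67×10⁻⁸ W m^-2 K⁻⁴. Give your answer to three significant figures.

19100 W m^-2

Invert the energy balance for S: S = 4σT⁴/(1−α).
σT⁴ = 5.67×10⁻⁸·(503)⁴ = 3630 W m^-2.
So S = 4×3630/(1−0.24) = 19100 W m^-2.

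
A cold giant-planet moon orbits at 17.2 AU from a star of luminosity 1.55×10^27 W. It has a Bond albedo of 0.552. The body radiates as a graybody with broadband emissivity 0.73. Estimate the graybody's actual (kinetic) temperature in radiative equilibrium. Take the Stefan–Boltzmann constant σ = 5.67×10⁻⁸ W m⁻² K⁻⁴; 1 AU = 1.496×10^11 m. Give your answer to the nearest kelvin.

84 K

Orbital distance: d = 17.2 AU = 2.573×10^12 m.
Spreading L over a sphere of radius d: S = 1.55×10^27/(4π·2.57×10^12²) = 18.63 W m⁻².
Absorbed flux (global mean): S(1−α)/4 = 18.63·0.448/4 = 2.087 W m⁻².
Radiative balance εσT⁴ = 2.087 gives T = [2.087/(0.73·σ)]^(1/4) = 84.26 K.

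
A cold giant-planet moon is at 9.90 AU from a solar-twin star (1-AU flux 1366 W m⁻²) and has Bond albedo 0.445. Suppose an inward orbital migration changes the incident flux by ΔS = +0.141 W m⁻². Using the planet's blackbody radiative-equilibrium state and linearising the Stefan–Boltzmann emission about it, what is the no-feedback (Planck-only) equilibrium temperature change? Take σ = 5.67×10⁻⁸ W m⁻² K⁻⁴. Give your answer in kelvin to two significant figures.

Irradiance scales as 1/d², so S = 1366 W m⁻² × (1/9.90)² = 13.94 W m⁻².
Unperturbed T_e = [13.94·(1−0.445)/(4σ)]^¼ = 76.42 K.
ΔF = Δ[S(1−α)]/4 = (1−0.445)·+0.141/4 = 0.01956 W m⁻².
The Planck feedback parameter is 4σT_e³ = 0.1012 W m⁻²/K.
ΔT₀ = ΔF/λ_P = 0.01956/0.1012 = 0.193 K.

0.19 K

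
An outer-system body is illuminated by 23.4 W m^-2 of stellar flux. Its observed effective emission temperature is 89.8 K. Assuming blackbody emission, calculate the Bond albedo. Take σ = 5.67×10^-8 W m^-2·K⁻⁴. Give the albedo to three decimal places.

0.370

Energy balance: S(1−α)/4 = σT⁴, so 1−α = 4σT⁴/S.
σT⁴ = 3.687 W m^-2, so 4σT⁴ = 14.75 W m^-2.
1−α = 14.75/23.40 = 0.6303, so α = 0.3697.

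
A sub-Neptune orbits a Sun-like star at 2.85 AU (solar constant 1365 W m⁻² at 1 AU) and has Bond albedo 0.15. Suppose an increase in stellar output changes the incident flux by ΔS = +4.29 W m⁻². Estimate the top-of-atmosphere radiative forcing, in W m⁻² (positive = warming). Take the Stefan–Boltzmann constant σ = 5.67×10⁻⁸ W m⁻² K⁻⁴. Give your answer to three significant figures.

0.912 W m⁻²

By the inverse-square law, S = 1365/2.85² = 168.1 W m⁻².
Only a fraction (1−α) is absorbed and it's spread over 4πR², so ΔF = (1−α)ΔS/4 = 0.9116 W m⁻².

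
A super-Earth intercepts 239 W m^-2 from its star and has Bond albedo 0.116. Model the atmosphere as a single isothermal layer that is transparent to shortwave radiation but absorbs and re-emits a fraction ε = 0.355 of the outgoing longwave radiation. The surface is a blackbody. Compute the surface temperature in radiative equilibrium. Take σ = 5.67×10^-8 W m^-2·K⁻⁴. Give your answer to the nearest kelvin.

183 K

The planet radiates to space at T_e = [S(1−α)/(4σ)]^(1/4) = 174.7 K.
The surface balance (absorbed SW + ε·downward IR = σT_s⁴) with T_a⁴ = T_s⁴/2 reduces to T_s = T_e·[2/(2−ε)]^¼ = 183.5 K.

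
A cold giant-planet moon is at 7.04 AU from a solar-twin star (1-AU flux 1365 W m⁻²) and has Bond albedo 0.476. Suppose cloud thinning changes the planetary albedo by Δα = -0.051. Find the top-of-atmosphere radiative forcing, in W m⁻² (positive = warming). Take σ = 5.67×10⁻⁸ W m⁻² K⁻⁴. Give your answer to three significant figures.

Flux at the orbit: S = 1365/(7.04)² = 27.54 W m⁻².
ΔF = −(S/4)Δα = −(27.54/4)×(-0.051) = 0.3512 W m⁻².

0.351 W m⁻²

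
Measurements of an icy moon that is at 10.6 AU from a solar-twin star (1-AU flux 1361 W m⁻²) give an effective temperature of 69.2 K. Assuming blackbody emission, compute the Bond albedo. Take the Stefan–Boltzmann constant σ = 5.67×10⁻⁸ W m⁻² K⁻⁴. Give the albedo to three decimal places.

0.571

By the inverse-square law, S = 1361/10.6² = 12.11 W m⁻².
Rearranging the radiative balance, α = 1 − 4σT⁴/S.
4σT⁴ = 4·5.67×10⁻⁸·(69.2)⁴ = 5.201 W m⁻².
1−α = 5.201/12.11 = 0.4294, so α = 0.5706.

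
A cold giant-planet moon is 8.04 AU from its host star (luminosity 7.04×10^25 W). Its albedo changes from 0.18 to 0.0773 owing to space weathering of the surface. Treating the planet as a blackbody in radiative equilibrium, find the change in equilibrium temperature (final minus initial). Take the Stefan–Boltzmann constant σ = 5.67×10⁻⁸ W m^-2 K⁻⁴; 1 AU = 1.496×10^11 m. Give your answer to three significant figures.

d = 8.04 × 1.496×10^11 m = 1.203×10^12 m.
S = L/(4πd²) = 3.872 W m^-2.
Before: T₁ = [3.872·0.82/(4σ)]^(1/4) = 61.17 K.
With α = 0.0773, T₂ = 63.00 K.
Change: 63.00 − 61.17 = 1.831 K.

1.83 kelvin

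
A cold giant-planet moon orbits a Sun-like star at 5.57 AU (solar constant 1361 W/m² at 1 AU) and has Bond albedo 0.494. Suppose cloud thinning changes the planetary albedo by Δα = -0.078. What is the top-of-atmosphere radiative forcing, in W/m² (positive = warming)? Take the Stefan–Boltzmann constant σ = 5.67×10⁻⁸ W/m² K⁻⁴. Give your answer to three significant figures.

0.855 W/m²

Flux at the orbit: S = 1361/(5.57)² = 43.87 W/m².
TOA radiative forcing: ΔF = −S·Δα/4 = −43.87·(-0.078)/4 = 0.8554 W/m².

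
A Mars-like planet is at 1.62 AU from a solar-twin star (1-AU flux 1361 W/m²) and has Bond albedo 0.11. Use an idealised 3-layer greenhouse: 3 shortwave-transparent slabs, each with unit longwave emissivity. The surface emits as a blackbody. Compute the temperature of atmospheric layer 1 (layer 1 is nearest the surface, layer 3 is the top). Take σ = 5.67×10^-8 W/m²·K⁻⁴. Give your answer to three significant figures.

280 kelvin

Flux at the orbit: S = 1361/(1.62)² = 518.6 W/m².
OLR = S(1−α)/4 = 115.4 W/m²; the top layer radiates at T_e = 212.4 K.
Each opaque layer satisfies 2T_j⁴ = T_{j−1}⁴ + T_{j+1}⁴, giving T_k⁴ = (N+1−k)T_e⁴.
T_1 = (3)^(1/4)·212.4 = 279.5 K.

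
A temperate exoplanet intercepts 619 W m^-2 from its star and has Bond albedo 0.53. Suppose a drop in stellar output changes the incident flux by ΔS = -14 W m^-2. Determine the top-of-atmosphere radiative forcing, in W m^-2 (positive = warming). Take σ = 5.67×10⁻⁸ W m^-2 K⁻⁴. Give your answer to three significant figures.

-1.65 W m^-2

ΔF = Δ[S(1−α)]/4 = (1−0.53)·-14/4 = -1.645 W m^-2.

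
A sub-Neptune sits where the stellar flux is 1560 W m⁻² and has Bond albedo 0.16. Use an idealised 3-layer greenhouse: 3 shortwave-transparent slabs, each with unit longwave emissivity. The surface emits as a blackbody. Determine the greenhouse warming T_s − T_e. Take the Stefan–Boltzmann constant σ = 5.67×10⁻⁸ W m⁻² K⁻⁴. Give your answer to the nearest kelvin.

Top-of-atmosphere balance: σT_e⁴ = S(1−α)/4 = 327.6 W m⁻² → T_e = 275.7 K.
T_s = (N+1)^(1/4)·T_e = 389.9 K.
So the greenhouse effect raises the surface by 389.9 − 275.7 = 114.2 K.

114 K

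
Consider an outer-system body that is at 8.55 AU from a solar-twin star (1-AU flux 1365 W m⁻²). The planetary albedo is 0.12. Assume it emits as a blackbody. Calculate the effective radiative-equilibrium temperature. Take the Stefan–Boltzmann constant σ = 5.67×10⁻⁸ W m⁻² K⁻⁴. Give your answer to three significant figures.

By the inverse-square law, S = 1365/8.55² = 18.67 W m⁻².
Averaging over the sphere, the absorbed flux is S(1−α)/4 = 4.108 W m⁻².
In equilibrium σT⁴ equals this, so T = 92.26 K.

92.3 kelvin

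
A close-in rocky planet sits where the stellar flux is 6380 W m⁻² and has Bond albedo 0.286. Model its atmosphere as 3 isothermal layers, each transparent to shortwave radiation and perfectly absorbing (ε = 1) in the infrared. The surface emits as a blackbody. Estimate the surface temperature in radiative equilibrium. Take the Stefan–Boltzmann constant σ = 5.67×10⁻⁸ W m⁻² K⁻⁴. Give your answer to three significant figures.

OLR = S(1−α)/4 = 1139 W m⁻²; the top layer radiates at T_e = 376.5 K.
With N = 3 opaque layers, T_s = (N+1)^(1/4)·T_e = 4^(1/4)·376.5 = 532.4 K.

532 K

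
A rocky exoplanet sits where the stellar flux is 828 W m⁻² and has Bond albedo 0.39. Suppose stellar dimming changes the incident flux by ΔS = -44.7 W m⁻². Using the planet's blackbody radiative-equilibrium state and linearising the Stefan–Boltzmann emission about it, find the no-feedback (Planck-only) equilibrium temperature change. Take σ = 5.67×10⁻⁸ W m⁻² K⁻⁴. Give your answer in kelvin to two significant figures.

-2.9 K

Reference equilibrium: T_e = [S(1−α)/(4σ)]^(1/4) = 217.2 K.
Only a fraction (1−α) is absorbed and it's spread over 4πR², so ΔF = (1−α)ΔS/4 = -6.817 W m⁻².
Linearising σT⁴ gives d(σT⁴)/dT = 4σT_e³ = 2.325 W m⁻² per K.
So ΔT₀ = -6.817/2.325 = -2.93 K.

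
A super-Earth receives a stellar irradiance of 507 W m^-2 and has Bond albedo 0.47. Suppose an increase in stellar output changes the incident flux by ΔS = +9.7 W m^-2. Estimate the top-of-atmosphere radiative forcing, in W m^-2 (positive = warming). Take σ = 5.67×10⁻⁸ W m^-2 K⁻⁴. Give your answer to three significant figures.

1.29 W m^-2

TOA radiative forcing: ΔF = (1−α)ΔS/4 = 0.53·(+9.7)/4 = 1.285 W m^-2.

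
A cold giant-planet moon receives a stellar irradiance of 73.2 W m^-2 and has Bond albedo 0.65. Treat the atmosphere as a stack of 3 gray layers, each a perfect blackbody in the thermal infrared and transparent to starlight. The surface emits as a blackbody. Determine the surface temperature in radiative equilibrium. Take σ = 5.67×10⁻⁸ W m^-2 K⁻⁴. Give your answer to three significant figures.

OLR = S(1−α)/4 = 6.405 W m^-2; the top layer radiates at T_e = 103.1 K.
Layer-by-layer balance gives σT_s⁴ = (N+1)σT_e⁴, so T_s = 4^¼·103.1 = 145.8 K.

146 K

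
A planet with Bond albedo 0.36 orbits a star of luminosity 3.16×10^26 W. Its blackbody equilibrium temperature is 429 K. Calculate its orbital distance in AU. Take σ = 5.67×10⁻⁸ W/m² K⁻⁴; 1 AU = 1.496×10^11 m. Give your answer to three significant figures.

Required flux: S = 4σT⁴/(1−α) = 12000 W/m².
From L = 4πd²S, d = √(3.16×10^26/(4π·12000)) = 4.577×10^10 m = 0.3060 AU.

0.306 AU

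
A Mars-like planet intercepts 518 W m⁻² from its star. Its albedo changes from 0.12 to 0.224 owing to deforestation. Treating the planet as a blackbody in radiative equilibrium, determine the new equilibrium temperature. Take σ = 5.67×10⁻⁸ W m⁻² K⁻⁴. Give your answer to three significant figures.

T₂ = [S(1−α₂)/(4σ)]^(1/4) = [518.0·0.776/(4σ)]^(1/4) = 205.2 K.

205 kelvin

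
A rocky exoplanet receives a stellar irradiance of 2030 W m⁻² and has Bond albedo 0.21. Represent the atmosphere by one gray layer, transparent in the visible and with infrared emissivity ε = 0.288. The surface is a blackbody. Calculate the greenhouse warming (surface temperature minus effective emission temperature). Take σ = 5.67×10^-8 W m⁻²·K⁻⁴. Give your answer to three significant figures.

The planet radiates to space at T_e = [S(1−α)/(4σ)]^(1/4) = 290.0 K.
For a single slab of emissivity ε, T_s⁴ = 2T_e⁴/(2−ε); thus T_s = 290.0·(1.168)^(1/4) = 301.5 K.
Greenhouse warming: T_s − T_e = 11.49 K.

11.5 K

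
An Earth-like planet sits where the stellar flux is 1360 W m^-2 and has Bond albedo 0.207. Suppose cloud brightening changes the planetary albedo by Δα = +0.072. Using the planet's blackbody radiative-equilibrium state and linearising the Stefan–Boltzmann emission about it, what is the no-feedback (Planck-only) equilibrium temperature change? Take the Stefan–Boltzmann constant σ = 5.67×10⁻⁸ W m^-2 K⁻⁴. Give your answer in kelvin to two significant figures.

-6.0 K

The baseline emission temperature is T_e = 262.6 K.
The change in absorbed flux is Δ[S(1−α)/4] = −SΔα/4 = -24.48 W m^-2.
The Planck feedback parameter is 4σT_e³ = 4.107 W m^-2/K.
ΔT₀ = ΔF/λ_P = -24.48/4.107 = -5.96 K.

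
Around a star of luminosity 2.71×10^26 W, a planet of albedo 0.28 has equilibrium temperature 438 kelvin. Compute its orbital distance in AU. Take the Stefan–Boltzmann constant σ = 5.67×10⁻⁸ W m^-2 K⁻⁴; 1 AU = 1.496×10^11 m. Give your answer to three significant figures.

The flux needed for this T is 4σT⁴/(1−0.28) = 11590 W m^-2.
S = L/(4πd²) → d = √(L/4πS) = √(2.71×10^26/(4π·11590)) = 4.313×10^10 m = 0.2883 AU.

0.288 AU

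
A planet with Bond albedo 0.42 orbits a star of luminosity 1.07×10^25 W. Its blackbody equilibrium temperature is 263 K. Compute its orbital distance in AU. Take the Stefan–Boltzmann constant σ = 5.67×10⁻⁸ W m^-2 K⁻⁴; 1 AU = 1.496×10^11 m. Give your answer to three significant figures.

Required flux: S = 4σT⁴/(1−α) = 1871 W m^-2.
S = L/(4πd²) → d = √(L/4πS) = √(1.07×10^25/(4π·1871)) = 2.133×10^10 m = 0.1426 AU.

0.143 AU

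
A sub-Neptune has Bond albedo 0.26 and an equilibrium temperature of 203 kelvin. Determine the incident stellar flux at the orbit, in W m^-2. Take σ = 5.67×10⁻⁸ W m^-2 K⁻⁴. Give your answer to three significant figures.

520 W m^-2

Invert the energy balance for S: S = 4σT⁴/(1−α).
The emitted flux is σT⁴ = 96.29 W m^-2.
S = 4·96.29/0.74 = 520.5 W m^-2.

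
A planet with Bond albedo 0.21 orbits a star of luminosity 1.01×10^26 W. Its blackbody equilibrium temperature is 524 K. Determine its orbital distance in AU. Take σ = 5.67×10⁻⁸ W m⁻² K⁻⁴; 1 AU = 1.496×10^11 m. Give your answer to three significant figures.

Required flux: S = 4σT⁴/(1−α) = 21640 W m⁻².
S = L/(4πd²) → d = √(L/4πS) = √(1.01×10^26/(4π·21640)) = 1.927×10^10 m = 0.1288 AU.

0.129 AU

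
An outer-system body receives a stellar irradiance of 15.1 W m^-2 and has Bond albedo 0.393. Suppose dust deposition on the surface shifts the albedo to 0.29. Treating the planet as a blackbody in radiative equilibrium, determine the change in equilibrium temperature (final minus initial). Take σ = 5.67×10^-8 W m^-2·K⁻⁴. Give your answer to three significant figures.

3.19 kelvin

Initial: T₁ = [S(1−0.393)/(4σ)]^(1/4) = 79.73 K.
After:  T₂ = [15.10·0.71/(4σ)]^(1/4) = 82.92 K.
Change: 82.92 − 79.73 = 3.186 K.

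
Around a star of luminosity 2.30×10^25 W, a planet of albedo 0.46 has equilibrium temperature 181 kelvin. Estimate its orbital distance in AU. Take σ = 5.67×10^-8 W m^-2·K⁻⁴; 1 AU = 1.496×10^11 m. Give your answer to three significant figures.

Required flux: S = 4σT⁴/(1−α) = 450.8 W m^-2.
S = L/(4πd²) → d = √(L/4πS) = √(2.30×10^25/(4π·450.8)) = 6.372×10^10 m = 0.4259 AU.

0.426 AU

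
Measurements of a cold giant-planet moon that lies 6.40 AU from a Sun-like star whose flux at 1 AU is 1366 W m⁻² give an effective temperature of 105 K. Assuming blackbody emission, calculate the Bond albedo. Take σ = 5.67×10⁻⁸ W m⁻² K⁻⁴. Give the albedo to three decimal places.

0.173

Flux at the orbit: S = 1366/(6.40)² = 33.35 W m⁻².
Rearranging the radiative balance, α = 1 − 4σT⁴/S.
4σT⁴ = 4·5.67×10⁻⁸·(105)⁴ = 27.57 W m⁻².
Hence α = 1 − 27.57/33.35 = 0.1734.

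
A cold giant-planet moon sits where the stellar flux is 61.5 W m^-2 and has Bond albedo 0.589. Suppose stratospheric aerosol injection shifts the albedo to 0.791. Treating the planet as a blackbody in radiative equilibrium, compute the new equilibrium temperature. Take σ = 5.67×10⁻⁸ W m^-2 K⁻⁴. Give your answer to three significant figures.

86.8 K

New equilibrium: T₂ = [(1−0.791)·61.50/(4σ)]^(1/4) = 86.77 K.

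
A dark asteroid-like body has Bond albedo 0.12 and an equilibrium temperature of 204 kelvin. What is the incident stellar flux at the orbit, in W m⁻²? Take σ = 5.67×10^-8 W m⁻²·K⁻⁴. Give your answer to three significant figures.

From S(1−α)/4 = σT⁴: S = 4σT⁴/(1−α).
The emitted flux is σT⁴ = 98.20 W m⁻².
S = 4·98.20/0.88 = 446.4 W m⁻².

446 W m⁻²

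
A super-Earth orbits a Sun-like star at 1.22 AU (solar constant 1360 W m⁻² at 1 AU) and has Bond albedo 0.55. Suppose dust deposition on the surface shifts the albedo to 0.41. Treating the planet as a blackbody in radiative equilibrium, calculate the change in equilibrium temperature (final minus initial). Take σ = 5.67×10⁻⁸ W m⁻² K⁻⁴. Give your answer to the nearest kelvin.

14 K

Flux at the orbit: S = 1360/(1.22)² = 913.7 W m⁻².
Before: T₁ = [913.7·0.45/(4σ)]^(1/4) = 206.3 K.
After:  T₂ = [913.7·0.59/(4σ)]^(1/4) = 220.8 K.
Change: 220.8 − 206.3 = 14.46 K.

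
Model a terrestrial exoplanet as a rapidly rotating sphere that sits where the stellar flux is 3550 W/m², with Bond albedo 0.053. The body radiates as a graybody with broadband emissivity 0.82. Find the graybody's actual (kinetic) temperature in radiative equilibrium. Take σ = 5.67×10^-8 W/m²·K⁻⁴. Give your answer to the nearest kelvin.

The planet absorbs (1−α)S over its disc πR² and re-emits over 4πR², so the mean absorbed flux is (1−0.053)·3550/4 = 840.5 W/m².
Equating to εσT⁴ with ε = 0.82: T = (840.5/0.82σ)^(1/4) = 366.7 K.

367 K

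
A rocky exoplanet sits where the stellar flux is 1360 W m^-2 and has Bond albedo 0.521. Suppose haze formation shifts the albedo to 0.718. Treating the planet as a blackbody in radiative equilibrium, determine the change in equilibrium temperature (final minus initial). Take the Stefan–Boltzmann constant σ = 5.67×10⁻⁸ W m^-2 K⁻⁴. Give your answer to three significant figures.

Before: T₁ = [1360·0.479/(4σ)]^(1/4) = 231.5 K.
After:  T₂ = [1360·0.282/(4σ)]^(1/4) = 202.8 K.
ΔT = T₂ − T₁ = -28.72 K.

-28.7 K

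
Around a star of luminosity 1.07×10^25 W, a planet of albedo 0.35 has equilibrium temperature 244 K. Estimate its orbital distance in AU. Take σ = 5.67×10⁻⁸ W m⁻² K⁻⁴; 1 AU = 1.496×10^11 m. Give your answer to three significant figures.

Required flux: S = 4σT⁴/(1−α) = 1237 W m⁻².
From L = 4πd²S, d = √(1.07×10^25/(4π·1237)) = 2.624×10^10 m = 0.1754 AU.

0.175 AU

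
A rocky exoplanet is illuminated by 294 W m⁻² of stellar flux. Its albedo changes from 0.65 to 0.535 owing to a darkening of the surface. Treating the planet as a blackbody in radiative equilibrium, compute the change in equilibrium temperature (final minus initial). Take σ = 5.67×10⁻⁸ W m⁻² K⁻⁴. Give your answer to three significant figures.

10.7 K

Initial: T₁ = [S(1−0.65)/(4σ)]^(1/4) = 145.9 K.
After:  T₂ = [294.0·0.465/(4σ)]^(1/4) = 156.7 K.
ΔT = T₂ − T₁ = 10.74 K.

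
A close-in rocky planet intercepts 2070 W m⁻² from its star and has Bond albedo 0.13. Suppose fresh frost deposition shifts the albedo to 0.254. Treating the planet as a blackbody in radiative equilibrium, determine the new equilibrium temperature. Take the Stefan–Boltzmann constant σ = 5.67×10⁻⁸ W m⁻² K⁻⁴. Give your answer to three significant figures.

287 K

With the new albedo, S(1−α₂)/4 = 386.1 W m⁻², so T₂ = 287.3 K.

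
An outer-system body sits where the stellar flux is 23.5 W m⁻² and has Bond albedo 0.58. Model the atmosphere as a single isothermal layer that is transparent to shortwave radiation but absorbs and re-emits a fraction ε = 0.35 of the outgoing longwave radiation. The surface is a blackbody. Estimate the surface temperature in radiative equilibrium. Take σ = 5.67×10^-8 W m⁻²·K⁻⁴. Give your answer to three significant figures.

85.2 K

The planet radiates to space at T_e = [S(1−α)/(4σ)]^(1/4) = 81.22 K.
The surface balance (absorbed SW + ε·downward IR = σT_s⁴) with T_a⁴ = T_s⁴/2 reduces to T_s = T_e·[2/(2−ε)]^¼ = 85.22 K.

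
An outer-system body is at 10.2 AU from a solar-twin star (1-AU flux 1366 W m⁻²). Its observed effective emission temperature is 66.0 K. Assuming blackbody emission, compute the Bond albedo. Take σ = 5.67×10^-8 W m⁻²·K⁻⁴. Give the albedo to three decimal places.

0.672

Flux at the orbit: S = 1366/(10.2)² = 13.13 W m⁻².
From σT⁴ = S(1−α)/4 we invert for α: 1−α = 4σT⁴/S.
4σT⁴ = 4·5.67×10⁻⁸·(66.0)⁴ = 4.303 W m⁻².
1−α = 4.303/13.13 = 0.3278, so α = 0.6722.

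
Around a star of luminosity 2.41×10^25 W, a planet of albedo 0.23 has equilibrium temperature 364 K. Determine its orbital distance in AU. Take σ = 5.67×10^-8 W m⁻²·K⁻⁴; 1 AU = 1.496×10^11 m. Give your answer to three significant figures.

0.129 AU

Energy balance gives S = 4σT⁴/(1−α) = 5171 W m⁻².
Then d = [L/(4πS)]^(1/2) = 1.926×10^10 m, i.e. 0.1287 AU.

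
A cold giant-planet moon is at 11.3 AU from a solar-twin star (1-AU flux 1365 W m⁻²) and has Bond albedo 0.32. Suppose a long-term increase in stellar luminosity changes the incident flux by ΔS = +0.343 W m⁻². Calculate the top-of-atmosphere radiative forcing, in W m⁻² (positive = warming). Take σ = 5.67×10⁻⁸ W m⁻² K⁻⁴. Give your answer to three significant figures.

Irradiance scales as 1/d², so S = 1365 W m⁻² × (1/11.3)² = 10.69 W m⁻².
ΔF = Δ[S(1−α)]/4 = (1−0.32)·+0.343/4 = 0.05831 W m⁻².

0.0583 W m⁻²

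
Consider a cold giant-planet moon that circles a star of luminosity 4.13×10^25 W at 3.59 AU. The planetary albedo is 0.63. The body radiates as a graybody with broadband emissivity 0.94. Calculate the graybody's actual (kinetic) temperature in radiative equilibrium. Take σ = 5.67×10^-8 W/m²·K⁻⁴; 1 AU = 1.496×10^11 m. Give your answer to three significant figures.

Orbital distance: d = 3.59 AU = 5.371×10^11 m.
Spreading L over a sphere of radius d: S = 4.13×10^25/(4π·5.37×10^11²) = 11.39 W/m².
Averaging over the sphere, the absorbed flux is S(1−α)/4 = 1.054 W/m².
Radiative balance εσT⁴ = 1.054 gives T = [1.054/(0.94·σ)]^(1/4) = 66.69 K.

66.7 kelvin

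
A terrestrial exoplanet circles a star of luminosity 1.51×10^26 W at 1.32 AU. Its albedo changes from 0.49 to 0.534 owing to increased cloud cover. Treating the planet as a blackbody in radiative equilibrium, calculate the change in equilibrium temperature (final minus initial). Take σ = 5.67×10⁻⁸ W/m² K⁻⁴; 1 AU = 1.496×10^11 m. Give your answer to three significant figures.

-3.62 kelvin

Orbital distance: d = 1.32 AU = 1.975×10^11 m.
S = L/(4πd²) = 308.1 W/m².
Before: T₁ = [308.1·0.51/(4σ)]^(1/4) = 162.2 K.
After:  T₂ = [308.1·0.466/(4σ)]^(1/4) = 158.6 K.
Change: 158.6 − 162.2 = -3.619 K.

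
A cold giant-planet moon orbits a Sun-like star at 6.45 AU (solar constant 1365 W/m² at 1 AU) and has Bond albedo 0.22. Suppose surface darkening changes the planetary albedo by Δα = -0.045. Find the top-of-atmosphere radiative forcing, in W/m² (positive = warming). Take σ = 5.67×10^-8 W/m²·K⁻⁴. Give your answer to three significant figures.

0.369 W/m²

Flux at the orbit: S = 1365/(6.45)² = 32.81 W/m².
The change in absorbed flux is Δ[S(1−α)/4] = −SΔα/4 = 0.3691 W/m².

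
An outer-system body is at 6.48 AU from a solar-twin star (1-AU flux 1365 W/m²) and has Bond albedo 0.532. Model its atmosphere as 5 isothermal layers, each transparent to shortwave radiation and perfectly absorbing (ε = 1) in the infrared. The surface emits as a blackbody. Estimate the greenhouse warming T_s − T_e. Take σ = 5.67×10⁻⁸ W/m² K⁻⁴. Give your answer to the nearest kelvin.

51 K

Flux at the orbit: S = 1365/(6.48)² = 32.51 W/m².
The effective emission temperature is T_e = [S(1−α)/(4σ)]^¼ = 90.50 K.
T_s = (N+1)^(1/4)·T_e = 141.6 K.
Warming: T_s − T_e = 51.14 K.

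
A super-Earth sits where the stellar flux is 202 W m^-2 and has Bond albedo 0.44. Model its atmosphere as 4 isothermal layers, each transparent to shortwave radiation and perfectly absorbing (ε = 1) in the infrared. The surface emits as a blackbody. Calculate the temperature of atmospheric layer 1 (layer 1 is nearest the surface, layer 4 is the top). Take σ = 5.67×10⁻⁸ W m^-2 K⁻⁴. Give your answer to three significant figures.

Top-of-atmosphere balance: σT_e⁴ = S(1−α)/4 = 28.28 W m^-2 → T_e = 149.4 K.
In the N-layer model, layer k (counted from the surface) has T_k = (N+1−k)^(1/4)·T_e.
With k = 1: T_1 = (4+1−1)^¼·149.4 K = 211.3 K.

211 K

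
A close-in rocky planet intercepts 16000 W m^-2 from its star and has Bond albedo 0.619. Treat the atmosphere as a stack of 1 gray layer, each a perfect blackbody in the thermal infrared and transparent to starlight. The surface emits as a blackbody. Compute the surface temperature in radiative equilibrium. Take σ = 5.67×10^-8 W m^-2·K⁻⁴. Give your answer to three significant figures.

482 K

OLR = S(1−α)/4 = 1524 W m^-2; the top layer radiates at T_e = 404.9 K.
Layer-by-layer balance gives σT_s⁴ = (N+1)σT_e⁴, so T_s = 2^¼·404.9 = 481.5 K.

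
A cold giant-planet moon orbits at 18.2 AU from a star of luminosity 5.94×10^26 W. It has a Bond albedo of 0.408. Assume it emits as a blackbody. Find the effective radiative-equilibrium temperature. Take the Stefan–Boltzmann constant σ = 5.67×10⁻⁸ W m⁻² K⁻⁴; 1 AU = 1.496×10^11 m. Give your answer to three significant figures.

63.9 K

Orbital distance: d = 18.2 AU = 2.723×10^12 m.
S = L/(4πd²) = 6.376 W m⁻².
Averaging over the sphere, the absorbed flux is S(1−α)/4 = 0.9437 W m⁻².
Set σT⁴ = 0.9437 → T = (0.9437/σ)^(1/4) = 63.87 K.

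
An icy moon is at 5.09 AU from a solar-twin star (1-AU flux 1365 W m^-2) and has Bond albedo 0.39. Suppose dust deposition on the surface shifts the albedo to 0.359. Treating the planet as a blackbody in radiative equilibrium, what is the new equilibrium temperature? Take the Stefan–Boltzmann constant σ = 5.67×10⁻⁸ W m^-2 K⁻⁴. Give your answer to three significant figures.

Flux at the orbit: S = 1365/(5.09)² = 52.69 W m^-2.
New equilibrium: T₂ = [(1−0.359)·52.69/(4σ)]^(1/4) = 110.5 K.

110 K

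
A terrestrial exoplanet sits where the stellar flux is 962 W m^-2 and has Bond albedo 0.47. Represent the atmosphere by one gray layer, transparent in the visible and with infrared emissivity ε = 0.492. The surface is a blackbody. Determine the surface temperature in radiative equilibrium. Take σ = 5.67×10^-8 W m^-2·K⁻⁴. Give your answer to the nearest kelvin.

Effective emission temperature (TOA balance): σT_e⁴ = S(1−α)/4 = 127.5 W m^-2 → T_e = 217.7 K.
The surface balance (absorbed SW + ε·downward IR = σT_s⁴) with T_a⁴ = T_s⁴/2 reduces to T_s = T_e·[2/(2−ε)]^¼ = 233.7 K.

234 kelvin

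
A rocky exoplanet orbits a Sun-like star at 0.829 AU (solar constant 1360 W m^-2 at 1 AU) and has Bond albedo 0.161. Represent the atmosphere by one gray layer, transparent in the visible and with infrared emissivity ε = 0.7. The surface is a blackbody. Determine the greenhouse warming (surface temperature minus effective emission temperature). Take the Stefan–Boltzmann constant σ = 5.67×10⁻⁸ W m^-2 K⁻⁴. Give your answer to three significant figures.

33.3 K

Flux at the orbit: S = 1360/(0.829)² = 1979 W m^-2.
The planet radiates to space at T_e = [S(1−α)/(4σ)]^(1/4) = 292.5 K.
For a single slab of emissivity ε, T_s⁴ = 2T_e⁴/(2−ε); thus T_s = 292.5·(1.538)^(1/4) = 325.8 K.
Greenhouse warming: T_s − T_e = 33.26 K.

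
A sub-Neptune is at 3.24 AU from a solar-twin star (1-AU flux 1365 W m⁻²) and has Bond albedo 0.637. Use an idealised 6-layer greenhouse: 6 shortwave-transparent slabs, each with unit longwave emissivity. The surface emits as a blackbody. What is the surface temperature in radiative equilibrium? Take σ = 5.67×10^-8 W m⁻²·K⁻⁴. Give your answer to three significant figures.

195 K

By the inverse-square law, S = 1365/3.24² = 130.0 W m⁻².
The effective emission temperature is T_e = [S(1−α)/(4σ)]^¼ = 120.1 K.
For an N-layer opaque stack, T_s⁴ = (N+1)T_e⁴, hence T_s = (7)^(1/4)×120.1 K = 195.4 K.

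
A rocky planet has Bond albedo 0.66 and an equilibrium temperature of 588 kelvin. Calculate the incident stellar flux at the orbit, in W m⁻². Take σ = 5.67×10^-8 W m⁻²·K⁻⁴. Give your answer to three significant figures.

From S(1−α)/4 = σT⁴: S = 4σT⁴/(1−α).
The emitted flux is σT⁴ = 6778 W m⁻².
So S = 4×6778/(1−0.66) = 79740 W m⁻².

79700 W m⁻²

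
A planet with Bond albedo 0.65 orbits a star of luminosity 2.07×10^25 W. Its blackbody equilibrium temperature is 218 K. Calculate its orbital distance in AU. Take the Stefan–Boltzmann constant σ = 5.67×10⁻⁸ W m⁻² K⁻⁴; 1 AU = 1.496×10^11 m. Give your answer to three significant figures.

0.224 AU

Required flux: S = 4σT⁴/(1−α) = 1464 W m⁻².
From L = 4πd²S, d = √(2.07×10^25/(4π·1464)) = 3.355×10^10 m = 0.2243 AU.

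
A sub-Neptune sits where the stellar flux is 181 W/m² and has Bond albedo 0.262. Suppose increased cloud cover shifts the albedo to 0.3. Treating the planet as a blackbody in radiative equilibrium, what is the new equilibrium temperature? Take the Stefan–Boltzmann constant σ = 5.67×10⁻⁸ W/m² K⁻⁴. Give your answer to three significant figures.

T₂ = [S(1−α₂)/(4σ)]^(1/4) = [181.0·0.7/(4σ)]^(1/4) = 153.7 K.

154 K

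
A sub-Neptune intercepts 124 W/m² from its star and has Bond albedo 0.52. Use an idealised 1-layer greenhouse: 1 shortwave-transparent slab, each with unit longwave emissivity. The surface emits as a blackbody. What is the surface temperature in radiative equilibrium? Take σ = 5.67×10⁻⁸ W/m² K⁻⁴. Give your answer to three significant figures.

OLR = S(1−α)/4 = 14.88 W/m²; the top layer radiates at T_e = 127.3 K.
For an N-layer opaque stack, T_s⁴ = (N+1)T_e⁴, hence T_s = (2)^(1/4)×127.3 K = 151.4 K.

151 K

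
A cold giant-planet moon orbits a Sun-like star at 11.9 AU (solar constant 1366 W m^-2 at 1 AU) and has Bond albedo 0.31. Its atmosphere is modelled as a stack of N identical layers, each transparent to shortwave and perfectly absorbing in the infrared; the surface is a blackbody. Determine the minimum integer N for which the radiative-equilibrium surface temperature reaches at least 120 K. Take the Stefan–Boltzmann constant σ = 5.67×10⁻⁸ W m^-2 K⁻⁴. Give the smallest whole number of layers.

Flux at the orbit: S = 1366/(11.9)² = 9.646 W m^-2.
The effective emission temperature is T_e = [S(1−α)/(4σ)]^¼ = 73.60 K.
T_s = (N+1)^(1/4)·T_e ≥ 120 K requires N+1 ≥ (T_s/T_e)⁴ = (120/73.60)⁴ = 7.066.
The minimum whole number is N = 7.

7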